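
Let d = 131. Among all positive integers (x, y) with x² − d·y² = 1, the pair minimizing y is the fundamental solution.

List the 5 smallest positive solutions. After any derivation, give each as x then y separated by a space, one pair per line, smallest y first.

d=131: √d = [11; 2,4,11,4,2,22] (ℓ=6, even), read p_5/q_5
step 0: (11, 1)  from 11·(1,0) + (0,1)
step 1: (23, 2)  from 2·(11,1) + (1,0)
step 2: (103, 9)  from 4·(23,2) + (11,1)
…
step 4: (4727, 413)  from 4·(1156,101) + (103,9)
step 5: (10610, 927)  from 2·(4727,413) + (1156,101)
fundamental: x₁=10610, y₁=927  (since 112572100 − 131·859329 = 1)
(x_2, y_2) = (10610·10610 + 131·927·927, 10610·927 + 927·10610) = (225144199, 19670940)
(x_3, y_3) = (10610·225144199 + 131·927·19670940, 10610·19670940 + 927·225144199) = (4777559892170, 417417345873)
(x_4, y_4) = (10610·4777559892170 + 131·927·417417345873, 10610·417417345873 + 927·4777559892170) = (101379820686703201, 8857596059754120)
(x_5, y_5) = (10610·101379820686703201 + 131·927·8857596059754120, 10610·8857596059754120 + 927·101379820686703201) = (2151279790194282033050, 187958187970565080527)

10610 927
225144199 19670940
4777559892170 417417345873
101379820686703201 8857596059754120
2151279790194282033050 187958187970565080527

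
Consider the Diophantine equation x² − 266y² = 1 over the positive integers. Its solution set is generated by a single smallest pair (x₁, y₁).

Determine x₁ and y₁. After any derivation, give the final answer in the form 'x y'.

685 42

[16; 3,4,3,32] for √266; ℓ=4 ⇒ convergent index 3
k=0  a_k=16  p_k/q_k = 16/1
…
k=2  a_k=4  p_k/q_k = 212/13
k=3  a_k=3  p_k/q_k = 685/42
(x₁, y₁) = (685, 42);  685² − 266·42² = 1 ✓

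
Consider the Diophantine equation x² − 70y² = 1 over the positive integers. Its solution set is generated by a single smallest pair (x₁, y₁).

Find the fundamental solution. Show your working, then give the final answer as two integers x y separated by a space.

251 30

[8; 2,1,2,1,2,16] for √70; ℓ=6 ⇒ convergent index 5
k=0  a_k=8  p_k/q_k = 8/1
k=1  a_k=2  p_k/q_k = 17/2
k=2  a_k=1  p_k/q_k = 25/3
…
k=4  a_k=1  p_k/q_k = 92/11
k=5  a_k=2  p_k/q_k = 251/30
(x₁, y₁) = (251, 30);  251² − 70·30² = 1 ✓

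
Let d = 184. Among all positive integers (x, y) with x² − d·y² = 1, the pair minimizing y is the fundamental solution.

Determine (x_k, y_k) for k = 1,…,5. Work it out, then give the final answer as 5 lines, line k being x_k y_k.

24335 1794
1184384449 87313980
57643991108495 4249571404806
2805533046066067201 206826640184594040
136545293294391499564175 10066252573534620521994

√184 → a₀=13, period (1,1,3,2,1,2,1,2,3,1,1,26); ℓ=12 even so k=11
a_0=13:  p_0=13·1+0=13,  q_0=13·0+1=1
a_1=1:  p_1=1·13+1=14,  q_1=1·1+0=1
a_2=1:  p_2=1·14+13=27,  q_2=1·1+1=2
a_3=3:  p_3=3·27+14=95,  q_3=3·2+1=7
…
a_5=1:  p_5=1·217+95=312,  q_5=1·16+7=23
a_6=2:  p_6=2·312+217=841,  q_6=2·23+16=62
…
a_8=2:  p_8=2·1153+841=3147,  q_8=2·85+62=232
…
a_10=1:  p_10=1·10594+3147=13741,  q_10=1·781+232=1013
a_11=1:  p_11=1·13741+10594=24335,  q_11=1·1013+781=1794
→ (24335, 1794).  Check: 24335²=592192225, 184·1794²=592192224, difference 1.
k=2:  x_2 = 24335·24335+184·1794·1794 = 1184384449,  y_2 = 24335·1794+1794·24335 = 87313980
k=3:  x_3 = 24335·1184384449+184·1794·87313980 = 57643991108495,  y_3 = 24335·87313980+1794·1184384449 = 4249571404806
k=4:  x_4 = 24335·57643991108495+184·1794·4249571404806 = 2805533046066067201,  y_4 = 24335·4249571404806+1794·57643991108495 = 206826640184594040
k=5:  x_5 = 24335·2805533046066067201+184·1794·206826640184594040 = 136545293294391499564175,  y_5 = 24335·206826640184594040+1794·2805533046066067201 = 10066252573534620521994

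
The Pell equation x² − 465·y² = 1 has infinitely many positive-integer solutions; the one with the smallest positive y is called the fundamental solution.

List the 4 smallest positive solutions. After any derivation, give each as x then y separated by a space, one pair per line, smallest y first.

[21; 1,1,3,2,2,2,3,1,1,42] for √465; ℓ=10 ⇒ convergent index 9
i=0: a=21 ⇒ p=21, q=1
i=1: a=1 ⇒ p=22, q=1
i=2: a=1 ⇒ p=43, q=2
i=3: a=3 ⇒ p=151, q=7
…
i=5: a=2 ⇒ p=841, q=39
i=6: a=2 ⇒ p=2027, q=94
i=7: a=3 ⇒ p=6922, q=321
i=8: a=1 ⇒ p=8949, q=415
i=9: a=1 ⇒ p=15871, q=736
(x₁, y₁) = (15871, 736);  15871² − 465·736² = 1 ✓
(x_2, y_2) = (15871·15871 + 465·736·736, 15871·736 + 736·15871) = (503777281, 23362112)
(x_3, y_3) = (15871·503777281 + 465·736·23362112, 15871·23362112 + 736·503777281) = (15990898437631, 741560158368)
(x_4, y_4) = (15871·15990898437631 + 465·736·741560158368, 15871·741560158368 + 736·15990898437631) = (507583097703505921, 23538602523554944)

15871 736
503777281 23362112
15990898437631 741560158368
507583097703505921 23538602523554944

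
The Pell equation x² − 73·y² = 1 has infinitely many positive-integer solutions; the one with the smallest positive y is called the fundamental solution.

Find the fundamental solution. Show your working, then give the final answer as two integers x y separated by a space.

√73 = [8; 1,1,5,5,1,1,16, …], period ℓ=7 (odd) → k=13
k=0  a_k=8  p_k/q_k = 8/1
k=1  a_k=1  p_k/q_k = 9/1
k=2  a_k=1  p_k/q_k = 17/2
…
k=6  a_k=1  p_k/q_k = 1068/125
…
k=8  a_k=1  p_k/q_k = 18737/2193
k=9  a_k=1  p_k/q_k = 36406/4261
…
k=12  a_k=1  p_k/q_k = 1241008/145249
k=13  a_k=1  p_k/q_k = 2281249/267000
→ (2281249, 267000).  Check: 2281249²=5204097000001, 73·267000²=5204097000000, difference 1.

2281249 267000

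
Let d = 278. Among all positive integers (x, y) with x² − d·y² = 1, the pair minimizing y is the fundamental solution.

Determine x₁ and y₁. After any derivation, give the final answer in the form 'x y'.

d=278: √d = [16; 1,2,16,2,1,32] (ℓ=6, even), read p_5/q_5
k=0  a_k=16  p_k/q_k = 16/1
k=1  a_k=1  p_k/q_k = 17/1
…
k=3  a_k=16  p_k/q_k = 817/49
k=4  a_k=2  p_k/q_k = 1684/101
k=5  a_k=1  p_k/q_k = 2501/150
fundamental: x₁=2501, y₁=150  (since 6255001 − 278·22500 = 1)

2501 150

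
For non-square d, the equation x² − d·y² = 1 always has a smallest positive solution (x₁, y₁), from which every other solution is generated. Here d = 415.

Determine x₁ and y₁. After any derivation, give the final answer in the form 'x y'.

18412804 903849

√415 = [20; 2,1,2,4,6,…,1,2,40, …], period ℓ=16 (even) → k=15
a_0=20:  p_0=20·1+0=20,  q_0=20·0+1=1
a_1=2:  p_1=2·20+1=41,  q_1=2·1+0=2
a_2=1:  p_2=1·41+20=61,  q_2=1·2+1=3
a_3=2:  p_3=2·61+41=163,  q_3=2·3+2=8
a_4=4:  p_4=4·163+61=713,  q_4=4·8+3=35
a_5=6:  p_5=6·713+163=4441,  q_5=6·35+8=218
…
a_7=1:  p_7=1·5154+4441=9595,  q_7=1·253+218=471
a_8=3:  p_8=3·9595+5154=33939,  q_8=3·471+253=1666
a_9=1:  p_9=1·33939+9595=43534,  q_9=1·1666+471=2137
a_10=1:  p_10=1·43534+33939=77473,  q_10=1·2137+1666=3803
a_11=6:  p_11=6·77473+43534=508372,  q_11=6·3803+2137=24955
a_12=4:  p_12=4·508372+77473=2110961,  q_12=4·24955+3803=103623
…
a_14=1:  p_14=1·4730294+2110961=6841255,  q_14=1·232201+103623=335824
a_15=2:  p_15=2·6841255+4730294=18412804,  q_15=2·335824+232201=903849
→ (18412804, 903849).  Check: 18412804²=339031351142416, 415·903849²=339031351142415, difference 1.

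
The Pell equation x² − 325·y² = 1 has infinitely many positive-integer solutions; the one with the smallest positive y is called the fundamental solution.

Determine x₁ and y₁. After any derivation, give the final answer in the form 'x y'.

649 36

√325 = [18; 36, …], period ℓ=1 (odd) → k=1
i=0: a=18 ⇒ p=18, q=1
i=1: a=36 ⇒ p=649, q=36
fundamental: x₁=649, y₁=36  (since 421201 − 325·1296 = 1)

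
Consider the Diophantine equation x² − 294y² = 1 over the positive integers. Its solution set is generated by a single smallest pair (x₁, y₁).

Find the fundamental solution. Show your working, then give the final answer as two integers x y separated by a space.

4801 280

√294 → a₀=17, period (6,1,4,1,6,34); ℓ=6 even so k=5
i=0: a=17 ⇒ p=17, q=1
i=1: a=6 ⇒ p=103, q=6
i=2: a=1 ⇒ p=120, q=7
i=3: a=4 ⇒ p=583, q=34
i=4: a=1 ⇒ p=703, q=41
i=5: a=6 ⇒ p=4801, q=280
fundamental: x₁=4801, y₁=280  (since 23049601 − 294·78400 = 1)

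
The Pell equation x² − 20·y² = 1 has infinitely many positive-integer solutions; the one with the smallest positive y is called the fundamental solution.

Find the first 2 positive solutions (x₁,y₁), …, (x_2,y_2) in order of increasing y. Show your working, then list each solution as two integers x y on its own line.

9 2
161 36

d=20: √d = [4; 2,8] (ℓ=2, even), read p_1/q_1
a_0=4:  p_0=4·1+0=4,  q_0=4·0+1=1
a_1=2:  p_1=2·4+1=9,  q_1=2·1+0=2
→ (9, 2).  Check: 9²=81, 20·2²=80, difference 1.
(x_2, y_2) = (9·9 + 20·2·2, 9·2 + 2·9) = (161, 36)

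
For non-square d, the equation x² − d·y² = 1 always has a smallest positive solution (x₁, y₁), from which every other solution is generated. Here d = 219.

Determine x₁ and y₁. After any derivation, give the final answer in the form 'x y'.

74 5

[14; 1,3,1,28] for √219; ℓ=4 ⇒ convergent index 3
k=0  a_k=14  p_k/q_k = 14/1
k=1  a_k=1  p_k/q_k = 15/1
k=2  a_k=3  p_k/q_k = 59/4
k=3  a_k=1  p_k/q_k = 74/5
(x₁, y₁) = (74, 5);  74² − 219·5² = 1 ✓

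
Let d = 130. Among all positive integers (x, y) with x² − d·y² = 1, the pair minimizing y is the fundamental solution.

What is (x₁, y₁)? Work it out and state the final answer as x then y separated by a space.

6499 570

[11; 2,2,22] for √130; ℓ=3 ⇒ convergent index 5
a_0=11:  p_0=11·1+0=11,  q_0=11·0+1=1
a_1=2:  p_1=2·11+1=23,  q_1=2·1+0=2
…
a_3=22:  p_3=22·57+23=1277,  q_3=22·5+2=112
a_4=2:  p_4=2·1277+57=2611,  q_4=2·112+5=229
a_5=2:  p_5=2·2611+1277=6499,  q_5=2·229+112=570
→ (6499, 570).  Check: 6499²=42237001, 130·570²=42237000, difference 1.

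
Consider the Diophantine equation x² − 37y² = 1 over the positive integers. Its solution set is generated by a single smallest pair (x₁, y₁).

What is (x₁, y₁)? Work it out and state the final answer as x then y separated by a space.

73 12

d=37: √d = [6; 12] (ℓ=1, odd), read p_1/q_1
k=0  a_k=6  p_k/q_k = 6/1
k=1  a_k=12  p_k/q_k = 73/12
fundamental: x₁=73, y₁=12  (since 5329 − 37·144 = 1)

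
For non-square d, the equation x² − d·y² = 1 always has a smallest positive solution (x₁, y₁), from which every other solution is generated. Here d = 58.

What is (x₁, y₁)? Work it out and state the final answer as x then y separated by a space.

19603 2574

d=58: √d = [7; 1,1,1,1,1,1,14] (ℓ=7, odd), read p_13/q_13
step 0: (7, 1)  from 7·(1,0) + (0,1)
step 1: (8, 1)  from 1·(7,1) + (1,0)
step 2: (15, 2)  from 1·(8,1) + (7,1)
step 3: (23, 3)  from 1·(15,2) + (8,1)
step 4: (38, 5)  from 1·(23,3) + (15,2)
step 5: (61, 8)  from 1·(38,5) + (23,3)
step 6: (99, 13)  from 1·(61,8) + (38,5)
step 7: (1447, 190)  from 14·(99,13) + (61,8)
step 8: (1546, 203)  from 1·(1447,190) + (99,13)
…
step 10: (4539, 596)  from 1·(2993,393) + (1546,203)
…
step 12: (12071, 1585)  from 1·(7532,989) + (4539,596)
step 13: (19603, 2574)  from 1·(12071,1585) + (7532,989)
(x₁, y₁) = (19603, 2574);  19603² − 58·2574² = 1 ✓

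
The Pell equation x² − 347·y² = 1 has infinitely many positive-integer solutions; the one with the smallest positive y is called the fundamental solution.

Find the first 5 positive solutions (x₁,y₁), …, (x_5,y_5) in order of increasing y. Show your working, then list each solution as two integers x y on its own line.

√347 → a₀=18, period (1,1,1,2,4,…,1,1,36); ℓ=14 even so k=13
k=0  a_k=18  p_k/q_k = 18/1
k=1  a_k=1  p_k/q_k = 19/1
k=2  a_k=1  p_k/q_k = 37/2
…
k=5  a_k=4  p_k/q_k = 652/35
k=6  a_k=1  p_k/q_k = 801/43
k=7  a_k=17  p_k/q_k = 14269/766
k=8  a_k=1  p_k/q_k = 15070/809
k=9  a_k=4  p_k/q_k = 74549/4002
k=10  a_k=2  p_k/q_k = 164168/8813
…
k=12  a_k=1  p_k/q_k = 402885/21628
k=13  a_k=1  p_k/q_k = 641602/34443
fundamental: x₁=641602, y₁=34443  (since 411653126404 − 347·1186320249 = 1)
n=2: (641602,34443)∘(641602,34443) = (641602·641602+347·34443·34443, 641602·34443+34443·641602) = (823306252807,44197395372)
n=3: (823306252807,44197395372)∘(641602,34443) = (641602·823306252807+347·34443·44197395372, 641602·44197395372+34443·823306252807) = (1056469876826312026,56714274530897445)
n=4: (1056469876826312026,56714274530897445)∘(641602,34443) = (641602·1056469876826312026+347·34443·56714274530897445, 641602·56714274530897445+34443·1056469876826312026) = (1355666371822207590758497,72775983935101527618408)
n=5: (1355666371822207590758497,72775983935101527618408)∘(641602,34443) = (641602·1355666371822207590758497+347·34443·72775983935101527618408, 641602·72775983935101527618408+34443·1355666371822207590758497) = (1739596510986687599414840072362,93386433689401306371520721787)

641602 34443
823306252807 44197395372
1056469876826312026 56714274530897445
1355666371822207590758497 72775983935101527618408
1739596510986687599414840072362 93386433689401306371520721787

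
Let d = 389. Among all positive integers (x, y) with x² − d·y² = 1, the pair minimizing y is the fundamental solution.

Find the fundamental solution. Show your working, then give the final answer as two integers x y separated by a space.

√389 = [19; 1,2,1,1,1,1,2,1,38, …], period ℓ=9 (odd) → k=17
step 0: (19, 1)  from 19·(1,0) + (0,1)
…
step 3: (79, 4)  from 1·(59,3) + (20,1)
…
step 8: (1282, 65)  from 1·(927,47) + (355,18)
…
step 10: (50925, 2582)  from 1·(49643,2517) + (1282,65)
…
step 16: (2376809, 120509)  from 2·(910240,46151) + (556329,28207)
step 17: (3287049, 166660)  from 1·(2376809,120509) + (910240,46151)
(x₁, y₁) = (3287049, 166660);  3287049² − 389·166660² = 1 ✓

3287049 166660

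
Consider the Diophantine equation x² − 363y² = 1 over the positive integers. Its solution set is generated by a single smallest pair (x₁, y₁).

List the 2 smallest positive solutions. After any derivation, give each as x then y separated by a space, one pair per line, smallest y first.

[19; 19,38] for √363; ℓ=2 ⇒ convergent index 1
i=0: a=19 ⇒ p=19, q=1
i=1: a=19 ⇒ p=362, q=19
→ (362, 19).  Check: 362²=131044, 363·19²=131043, difference 1.
n=2: (362,19)∘(362,19) = (362·362+363·19·19, 362·19+19·362) = (262087,13756)

362 19
262087 13756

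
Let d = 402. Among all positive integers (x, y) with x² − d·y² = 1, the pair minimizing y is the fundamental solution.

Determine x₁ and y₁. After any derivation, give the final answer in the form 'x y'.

401 20

√402 = [20; 20,40, …], period ℓ=2 (even) → k=1
i=0: a=20 ⇒ p=20, q=1
i=1: a=20 ⇒ p=401, q=20
fundamental: x₁=401, y₁=20  (since 160801 − 402·400 = 1)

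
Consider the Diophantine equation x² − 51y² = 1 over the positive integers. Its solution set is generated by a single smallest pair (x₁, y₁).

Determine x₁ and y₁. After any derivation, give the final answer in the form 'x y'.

d=51: √d = [7; 7,14] (ℓ=2, even), read p_1/q_1
k=0  a_k=7  p_k/q_k = 7/1
k=1  a_k=7  p_k/q_k = 50/7
(x₁, y₁) = (50, 7);  50² − 51·7² = 1 ✓

50 7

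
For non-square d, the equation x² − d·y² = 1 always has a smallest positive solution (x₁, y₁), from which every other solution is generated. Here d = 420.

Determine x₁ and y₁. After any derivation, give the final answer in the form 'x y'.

[20; 2,40] for √420; ℓ=2 ⇒ convergent index 1
step 0: (20, 1)  from 20·(1,0) + (0,1)
step 1: (41, 2)  from 2·(20,1) + (1,0)
fundamental: x₁=41, y₁=2  (since 1681 − 420·4 = 1)

41 2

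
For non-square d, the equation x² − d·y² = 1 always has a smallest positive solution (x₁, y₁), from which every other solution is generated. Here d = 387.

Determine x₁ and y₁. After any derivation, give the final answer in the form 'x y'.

3482 177

√387 = [19; 1,2,19,2,1,38, …], period ℓ=6 (even) → k=5
a_0=19:  p_0=19·1+0=19,  q_0=19·0+1=1
…
a_4=2:  p_4=2·1141+59=2341,  q_4=2·58+3=119
a_5=1:  p_5=1·2341+1141=3482,  q_5=1·119+58=177
fundamental: x₁=3482, y₁=177  (since 12124324 − 387·31329 = 1)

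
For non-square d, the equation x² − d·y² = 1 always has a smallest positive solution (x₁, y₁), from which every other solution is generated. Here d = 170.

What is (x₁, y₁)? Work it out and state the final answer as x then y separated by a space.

√170 → a₀=13, period (26); ℓ=1 odd so k=1
step 0: (13, 1)  from 13·(1,0) + (0,1)
step 1: (339, 26)  from 26·(13,1) + (1,0)
(x₁, y₁) = (339, 26);  339² − 170·26² = 1 ✓

339 26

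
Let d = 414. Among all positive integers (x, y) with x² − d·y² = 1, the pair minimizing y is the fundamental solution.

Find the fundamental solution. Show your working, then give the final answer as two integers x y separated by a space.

√414 → a₀=20, period (2,1,7,2,7,1,2,40); ℓ=8 even so k=7
i=0: a=20 ⇒ p=20, q=1
i=1: a=2 ⇒ p=41, q=2
i=2: a=1 ⇒ p=61, q=3
i=3: a=7 ⇒ p=468, q=23
i=4: a=2 ⇒ p=997, q=49
i=5: a=7 ⇒ p=7447, q=366
i=6: a=1 ⇒ p=8444, q=415
i=7: a=2 ⇒ p=24335, q=1196
fundamental: x₁=24335, y₁=1196  (since 592192225 − 414·1430416 = 1)

24335 1196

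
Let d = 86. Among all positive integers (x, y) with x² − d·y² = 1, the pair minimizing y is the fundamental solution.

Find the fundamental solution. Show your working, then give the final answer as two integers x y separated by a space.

10405 1122

√86 → a₀=9, period (3,1,1,1,8,1,1,1,3,18); ℓ=10 even so k=9
i=0: a=9 ⇒ p=9, q=1
…
i=2: a=1 ⇒ p=37, q=4
…
i=4: a=1 ⇒ p=102, q=11
i=5: a=8 ⇒ p=881, q=95
i=6: a=1 ⇒ p=983, q=106
i=7: a=1 ⇒ p=1864, q=201
i=8: a=1 ⇒ p=2847, q=307
i=9: a=3 ⇒ p=10405, q=1122
(x₁, y₁) = (10405, 1122);  10405² − 86·1122² = 1 ✓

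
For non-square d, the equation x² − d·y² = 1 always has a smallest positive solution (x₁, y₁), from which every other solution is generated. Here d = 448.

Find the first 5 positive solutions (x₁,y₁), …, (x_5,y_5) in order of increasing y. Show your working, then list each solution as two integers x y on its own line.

127 6
32257 1524
8193151 387090
2081028097 98319336
528572943487 24972724254

[21; 6,42] for √448; ℓ=2 ⇒ convergent index 1
step 0: (21, 1)  from 21·(1,0) + (0,1)
step 1: (127, 6)  from 6·(21,1) + (1,0)
(x₁, y₁) = (127, 6);  127² − 448·6² = 1 ✓
k=2:  x_2 = 127·127+448·6·6 = 32257,  y_2 = 127·6+6·127 = 1524
k=3:  x_3 = 127·32257+448·6·1524 = 8193151,  y_3 = 127·1524+6·32257 = 387090
k=4:  x_4 = 127·8193151+448·6·387090 = 2081028097,  y_4 = 127·387090+6·8193151 = 98319336
k=5:  x_5 = 127·2081028097+448·6·98319336 = 528572943487,  y_5 = 127·98319336+6·2081028097 = 24972724254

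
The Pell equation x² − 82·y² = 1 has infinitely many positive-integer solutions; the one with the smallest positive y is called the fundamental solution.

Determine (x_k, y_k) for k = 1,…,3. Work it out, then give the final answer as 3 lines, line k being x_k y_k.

√82 → a₀=9, period (18); ℓ=1 odd so k=1
a_0=9:  p_0=9·1+0=9,  q_0=9·0+1=1
a_1=18:  p_1=18·9+1=163,  q_1=18·1+0=18
→ (163, 18).  Check: 163²=26569, 82·18²=26568, difference 1.
(x_2, y_2) = (163·163 + 82·18·18, 163·18 + 18·163) = (53137, 5868)
(x_3, y_3) = (163·53137 + 82·18·5868, 163·5868 + 18·53137) = (17322499, 1912950)

163 18
53137 5868
17322499 1912950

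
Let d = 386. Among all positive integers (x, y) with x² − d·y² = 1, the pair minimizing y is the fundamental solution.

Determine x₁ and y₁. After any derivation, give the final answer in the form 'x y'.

111555 5678

d=386: √d = [19; 1,1,1,4,1,18,1,4,1,1,1,38] (ℓ=12, even), read p_11/q_11
k=0  a_k=19  p_k/q_k = 19/1
…
k=2  a_k=1  p_k/q_k = 39/2
…
k=4  a_k=4  p_k/q_k = 275/14
k=5  a_k=1  p_k/q_k = 334/17
…
k=7  a_k=1  p_k/q_k = 6621/337
…
k=9  a_k=1  p_k/q_k = 39392/2005
k=10  a_k=1  p_k/q_k = 72163/3673
k=11  a_k=1  p_k/q_k = 111555/5678
(x₁, y₁) = (111555, 5678);  111555² − 386·5678² = 1 ✓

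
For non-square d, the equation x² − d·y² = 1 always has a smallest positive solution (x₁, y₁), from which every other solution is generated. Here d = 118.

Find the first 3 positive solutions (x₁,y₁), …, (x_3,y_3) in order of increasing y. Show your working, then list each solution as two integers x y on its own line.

d=118: √d = [10; 1,6,3,2,10,2,3,6,1,20] (ℓ=10, even), read p_9/q_9
i=0: a=10 ⇒ p=10, q=1
…
i=6: a=2 ⇒ p=12112, q=1115
…
i=8: a=6 ⇒ p=264802, q=24377
i=9: a=1 ⇒ p=306917, q=28254
→ (306917, 28254).  Check: 306917²=94198044889, 118·28254²=94198044888, difference 1.
k=2:  x_2 = 306917·306917+118·28254·28254 = 188396089777,  y_2 = 306917·28254+28254·306917 = 17343265836
k=3:  x_3 = 306917·188396089777+118·28254·17343265836 = 115643925371868101,  y_3 = 306917·17343265836+28254·188396089777 = 10645886241146970

306917 28254
188396089777 17343265836
115643925371868101 10645886241146970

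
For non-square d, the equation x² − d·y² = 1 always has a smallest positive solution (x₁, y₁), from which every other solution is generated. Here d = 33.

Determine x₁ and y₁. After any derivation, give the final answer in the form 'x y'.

23 4

√33 = [5; 1,2,1,10, …], period ℓ=4 (even) → k=3
k=0  a_k=5  p_k/q_k = 5/1
k=1  a_k=1  p_k/q_k = 6/1
k=2  a_k=2  p_k/q_k = 17/3
k=3  a_k=1  p_k/q_k = 23/4
→ (23, 4).  Check: 23²=529, 33·4²=528, difference 1.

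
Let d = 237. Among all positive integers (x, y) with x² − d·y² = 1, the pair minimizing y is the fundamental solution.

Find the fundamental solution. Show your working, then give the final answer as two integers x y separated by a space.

228151 14820

√237 → a₀=15, period (2,1,1,7,10,7,1,1,2,30); ℓ=10 even so k=9
step 0: (15, 1)  from 15·(1,0) + (0,1)
step 1: (31, 2)  from 2·(15,1) + (1,0)
step 2: (46, 3)  from 1·(31,2) + (15,1)
…
step 4: (585, 38)  from 7·(77,5) + (46,3)
…
step 8: (90075, 5851)  from 1·(48001,3118) + (42074,2733)
step 9: (228151, 14820)  from 2·(90075,5851) + (48001,3118)
(x₁, y₁) = (228151, 14820);  228151² − 237·14820² = 1 ✓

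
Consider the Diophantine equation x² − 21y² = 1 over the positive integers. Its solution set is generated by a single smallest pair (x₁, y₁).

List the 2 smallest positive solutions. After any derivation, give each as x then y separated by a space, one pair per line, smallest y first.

55 12
6049 1320

d=21: √d = [4; 1,1,2,1,1,8] (ℓ=6, even), read p_5/q_5
step 0: (4, 1)  from 4·(1,0) + (0,1)
step 1: (5, 1)  from 1·(4,1) + (1,0)
…
step 3: (23, 5)  from 2·(9,2) + (5,1)
step 4: (32, 7)  from 1·(23,5) + (9,2)
step 5: (55, 12)  from 1·(32,7) + (23,5)
(x₁, y₁) = (55, 12);  55² − 21·12² = 1 ✓
(x_2, y_2) = (55·55 + 21·12·12, 55·12 + 12·55) = (6049, 1320)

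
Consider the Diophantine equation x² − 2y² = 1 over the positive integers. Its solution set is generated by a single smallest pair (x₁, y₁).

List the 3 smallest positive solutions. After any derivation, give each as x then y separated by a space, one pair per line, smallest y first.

√2 = [1; 2, …], period ℓ=1 (odd) → k=1
k=0  a_k=1  p_k/q_k = 1/1
k=1  a_k=2  p_k/q_k = 3/2
(x₁, y₁) = (3, 2);  3² − 2·2² = 1 ✓
k=2:  x_2 = 3·3+2·2·2 = 17,  y_2 = 3·2+2·3 = 12
k=3:  x_3 = 3·17+2·2·12 = 99,  y_3 = 3·12+2·17 = 70

3 2
17 12
99 70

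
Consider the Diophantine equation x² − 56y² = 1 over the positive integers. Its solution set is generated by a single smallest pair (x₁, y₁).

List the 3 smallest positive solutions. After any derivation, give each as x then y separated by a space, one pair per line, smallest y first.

d=56: √d = [7; 2,14] (ℓ=2, even), read p_1/q_1
a_0=7:  p_0=7·1+0=7,  q_0=7·0+1=1
a_1=2:  p_1=2·7+1=15,  q_1=2·1+0=2
→ (15, 2).  Check: 15²=225, 56·2²=224, difference 1.
(15+2√56)^2 = 449 + 60√56
(15+2√56)^3 = 13455 + 1798√56

15 2
449 60
13455 1798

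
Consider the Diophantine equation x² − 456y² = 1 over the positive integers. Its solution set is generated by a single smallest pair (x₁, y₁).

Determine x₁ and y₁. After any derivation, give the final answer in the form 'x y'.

1025 48

√456 → a₀=21, period (2,1,4,1,2,42); ℓ=6 even so k=5
a_0=21:  p_0=21·1+0=21,  q_0=21·0+1=1
…
a_4=1:  p_4=1·299+64=363,  q_4=1·14+3=17
a_5=2:  p_5=2·363+299=1025,  q_5=2·17+14=48
→ (1025, 48).  Check: 1025²=1050625, 456·48²=1050624, difference 1.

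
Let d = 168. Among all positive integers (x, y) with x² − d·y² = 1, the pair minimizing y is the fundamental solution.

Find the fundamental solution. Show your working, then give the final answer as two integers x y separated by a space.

√168 → a₀=12, period (1,24); ℓ=2 even so k=1
i=0: a=12 ⇒ p=12, q=1
i=1: a=1 ⇒ p=13, q=1
(x₁, y₁) = (13, 1);  13² − 168·1² = 1 ✓

13 1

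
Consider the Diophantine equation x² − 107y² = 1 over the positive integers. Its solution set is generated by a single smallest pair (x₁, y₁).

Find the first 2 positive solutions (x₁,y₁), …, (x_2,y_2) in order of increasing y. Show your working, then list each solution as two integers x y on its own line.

962 93
1850887 178932

√107 → a₀=10, period (2,1,9,1,2,20); ℓ=6 even so k=5
k=0  a_k=10  p_k/q_k = 10/1
…
k=2  a_k=1  p_k/q_k = 31/3
k=3  a_k=9  p_k/q_k = 300/29
k=4  a_k=1  p_k/q_k = 331/32
k=5  a_k=2  p_k/q_k = 962/93
→ (962, 93).  Check: 962²=925444, 107·93²=925443, difference 1.
n=2: (962,93)∘(962,93) = (962·962+107·93·93, 962·93+93·962) = (1850887,178932)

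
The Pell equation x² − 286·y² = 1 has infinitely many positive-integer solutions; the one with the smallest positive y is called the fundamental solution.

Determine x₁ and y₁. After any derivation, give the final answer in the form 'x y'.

√286 = [16; 1,10,3,3,2,3,3,10,1,32, …], period ℓ=10 (even) → k=9
i=0: a=16 ⇒ p=16, q=1
i=1: a=1 ⇒ p=17, q=1
i=2: a=10 ⇒ p=186, q=11
…
i=4: a=3 ⇒ p=1911, q=113
i=5: a=2 ⇒ p=4397, q=260
i=6: a=3 ⇒ p=15102, q=893
i=7: a=3 ⇒ p=49703, q=2939
i=8: a=10 ⇒ p=512132, q=30283
i=9: a=1 ⇒ p=561835, q=33222
(x₁, y₁) = (561835, 33222);  561835² − 286·33222² = 1 ✓

561835 33222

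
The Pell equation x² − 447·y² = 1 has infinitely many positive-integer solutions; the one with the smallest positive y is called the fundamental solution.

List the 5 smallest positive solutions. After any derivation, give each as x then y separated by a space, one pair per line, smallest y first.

√447 → a₀=21, period (7,42); ℓ=2 even so k=1
step 0: (21, 1)  from 21·(1,0) + (0,1)
step 1: (148, 7)  from 7·(21,1) + (1,0)
(x₁, y₁) = (148, 7);  148² − 447·7² = 1 ✓
k=2:  x_2 = 148·148+447·7·7 = 43807,  y_2 = 148·7+7·148 = 2072
k=3:  x_3 = 148·43807+447·7·2072 = 12966724,  y_3 = 148·2072+7·43807 = 613305
k=4:  x_4 = 148·12966724+447·7·613305 = 3838106497,  y_4 = 148·613305+7·12966724 = 181536208
k=5:  x_5 = 148·3838106497+447·7·181536208 = 1136066556388,  y_5 = 148·181536208+7·3838106497 = 53734104263

148 7
43807 2072
12966724 613305
3838106497 181536208
1136066556388 53734104263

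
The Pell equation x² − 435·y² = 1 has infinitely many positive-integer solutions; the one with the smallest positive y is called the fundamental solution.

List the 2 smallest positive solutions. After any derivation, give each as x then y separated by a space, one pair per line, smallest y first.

146 7
42631 2044

√435 → a₀=20, period (1,5,1,40); ℓ=4 even so k=3
i=0: a=20 ⇒ p=20, q=1
…
i=2: a=5 ⇒ p=125, q=6
i=3: a=1 ⇒ p=146, q=7
(x₁, y₁) = (146, 7);  146² − 435·7² = 1 ✓
(146+7√435)^2 = 42631 + 2044√435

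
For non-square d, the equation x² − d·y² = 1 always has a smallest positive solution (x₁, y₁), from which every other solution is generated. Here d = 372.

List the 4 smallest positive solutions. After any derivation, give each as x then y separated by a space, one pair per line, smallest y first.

d=372: √d = [19; 3,2,12,2,3,38] (ℓ=6, even), read p_5/q_5
k=0  a_k=19  p_k/q_k = 19/1
…
k=4  a_k=2  p_k/q_k = 3491/181
k=5  a_k=3  p_k/q_k = 12151/630
→ (12151, 630).  Check: 12151²=147646801, 372·630²=147646800, difference 1.
k=2:  x_2 = 12151·12151+372·630·630 = 295293601,  y_2 = 12151·630+630·12151 = 15310260
k=3:  x_3 = 12151·295293601+372·630·15310260 = 7176225079351,  y_3 = 12151·15310260+630·295293601 = 372069937890
k=4:  x_4 = 12151·7176225079351+372·630·372069937890 = 174396621583094401,  y_4 = 12151·372069937890+630·7176225079351 = 9042043615292520

12151 630
295293601 15310260
7176225079351 372069937890
174396621583094401 9042043615292520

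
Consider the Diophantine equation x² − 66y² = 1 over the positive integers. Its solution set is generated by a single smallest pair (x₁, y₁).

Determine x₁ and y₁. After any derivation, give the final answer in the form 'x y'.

[8; 8,16] for √66; ℓ=2 ⇒ convergent index 1
i=0: a=8 ⇒ p=8, q=1
i=1: a=8 ⇒ p=65, q=8
→ (65, 8).  Check: 65²=4225, 66·8²=4224, difference 1.

65 8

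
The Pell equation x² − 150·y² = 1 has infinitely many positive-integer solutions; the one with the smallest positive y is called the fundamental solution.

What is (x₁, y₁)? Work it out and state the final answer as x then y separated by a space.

49 4

√150 = [12; 4,24, …], period ℓ=2 (even) → k=1
i=0: a=12 ⇒ p=12, q=1
i=1: a=4 ⇒ p=49, q=4
(x₁, y₁) = (49, 4);  49² − 150·4² = 1 ✓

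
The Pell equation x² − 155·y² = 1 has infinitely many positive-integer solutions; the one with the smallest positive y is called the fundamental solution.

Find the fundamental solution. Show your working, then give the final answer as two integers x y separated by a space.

√155 = [12; 2,4,2,24, …], period ℓ=4 (even) → k=3
step 0: (12, 1)  from 12·(1,0) + (0,1)
step 1: (25, 2)  from 2·(12,1) + (1,0)
step 2: (112, 9)  from 4·(25,2) + (12,1)
step 3: (249, 20)  from 2·(112,9) + (25,2)
→ (249, 20).  Check: 249²=62001, 155·20²=62000, difference 1.

249 20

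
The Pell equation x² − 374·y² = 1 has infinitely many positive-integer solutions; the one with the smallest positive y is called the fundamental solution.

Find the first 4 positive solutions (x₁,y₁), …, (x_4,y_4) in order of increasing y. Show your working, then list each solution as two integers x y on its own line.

3365 174
22646449 1171020
152410598405 7880964426
1025723304619201 53038889415960

√374 → a₀=19, period (2,1,18,1,2,38); ℓ=6 even so k=5
step 0: (19, 1)  from 19·(1,0) + (0,1)
step 1: (39, 2)  from 2·(19,1) + (1,0)
step 2: (58, 3)  from 1·(39,2) + (19,1)
…
step 4: (1141, 59)  from 1·(1083,56) + (58,3)
step 5: (3365, 174)  from 2·(1141,59) + (1083,56)
→ (3365, 174).  Check: 3365²=11323225, 374·174²=11323224, difference 1.
k=2:  x_2 = 3365·3365+374·174·174 = 22646449,  y_2 = 3365·174+174·3365 = 1171020
k=3:  x_3 = 3365·22646449+374·174·1171020 = 152410598405,  y_3 = 3365·1171020+174·22646449 = 7880964426
k=4:  x_4 = 3365·152410598405+374·174·7880964426 = 1025723304619201,  y_4 = 3365·7880964426+174·152410598405 = 53038889415960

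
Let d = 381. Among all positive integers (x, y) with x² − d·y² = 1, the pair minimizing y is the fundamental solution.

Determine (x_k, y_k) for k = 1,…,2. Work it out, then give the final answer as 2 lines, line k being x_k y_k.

1015 52
2060449 105560

√381 → a₀=19, period (1,1,12,1,1,38); ℓ=6 even so k=5
k=0  a_k=19  p_k/q_k = 19/1
…
k=4  a_k=1  p_k/q_k = 527/27
k=5  a_k=1  p_k/q_k = 1015/52
(x₁, y₁) = (1015, 52);  1015² − 381·52² = 1 ✓
k=2:  x_2 = 1015·1015+381·52·52 = 2060449,  y_2 = 1015·52+52·1015 = 105560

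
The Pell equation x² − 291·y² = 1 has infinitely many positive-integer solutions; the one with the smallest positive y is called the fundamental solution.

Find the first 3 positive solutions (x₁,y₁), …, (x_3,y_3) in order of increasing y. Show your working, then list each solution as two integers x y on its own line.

√291 → a₀=17, period (17,34); ℓ=2 even so k=1
i=0: a=17 ⇒ p=17, q=1
i=1: a=17 ⇒ p=290, q=17
→ (290, 17).  Check: 290²=84100, 291·17²=84099, difference 1.
(290+17√291)^2 = 168199 + 9860√291
(290+17√291)^3 = 97555130 + 5718783√291

290 17
168199 9860
97555130 5718783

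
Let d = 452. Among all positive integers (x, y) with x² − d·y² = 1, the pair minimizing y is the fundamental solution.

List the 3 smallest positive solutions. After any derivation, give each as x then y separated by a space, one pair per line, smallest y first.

1204353 56648
2900932297217 136448377488
6987493029899166849 328664025545553880

√452 → a₀=21, period (3,1,5,3,10,3,5,1,3,42); ℓ=10 even so k=9
k=0  a_k=21  p_k/q_k = 21/1
…
k=4  a_k=3  p_k/q_k = 1552/73
…
k=6  a_k=3  p_k/q_k = 49579/2332
k=7  a_k=5  p_k/q_k = 263904/12413
k=8  a_k=1  p_k/q_k = 313483/14745
k=9  a_k=3  p_k/q_k = 1204353/56648
(x₁, y₁) = (1204353, 56648);  1204353² − 452·56648² = 1 ✓
k=2:  x_2 = 1204353·1204353+452·56648·56648 = 2900932297217,  y_2 = 1204353·56648+56648·1204353 = 136448377488
k=3:  x_3 = 1204353·2900932297217+452·56648·136448377488 = 6987493029899166849,  y_3 = 1204353·136448377488+56648·2900932297217 = 328664025545553880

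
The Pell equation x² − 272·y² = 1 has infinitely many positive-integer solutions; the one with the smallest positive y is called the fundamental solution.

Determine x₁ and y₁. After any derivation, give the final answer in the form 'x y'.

33 2

d=272: √d = [16; 2,32] (ℓ=2, even), read p_1/q_1
a_0=16:  p_0=16·1+0=16,  q_0=16·0+1=1
a_1=2:  p_1=2·16+1=33,  q_1=2·1+0=2
fundamental: x₁=33, y₁=2  (since 1089 − 272·4 = 1)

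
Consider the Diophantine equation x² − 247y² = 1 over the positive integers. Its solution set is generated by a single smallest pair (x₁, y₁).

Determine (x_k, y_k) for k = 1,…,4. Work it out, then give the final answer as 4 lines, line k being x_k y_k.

85292 5427
14549450527 925759368
2481903468612476 157919736025485
423373021275241155457 26938580249245573872

[15; 1,2,1,1,9,1,9,1,1,2,1,30] for √247; ℓ=12 ⇒ convergent index 11
i=0: a=15 ⇒ p=15, q=1
…
i=3: a=1 ⇒ p=63, q=4
i=4: a=1 ⇒ p=110, q=7
i=5: a=9 ⇒ p=1053, q=67
i=6: a=1 ⇒ p=1163, q=74
…
i=10: a=2 ⇒ p=61089, q=3887
i=11: a=1 ⇒ p=85292, q=5427
fundamental: x₁=85292, y₁=5427  (since 7274725264 − 247·29452329 = 1)
(x_2, y_2) = (85292·85292 + 247·5427·5427, 85292·5427 + 5427·85292) = (14549450527, 925759368)
(x_3, y_3) = (85292·14549450527 + 247·5427·925759368, 85292·925759368 + 5427·14549450527) = (2481903468612476, 157919736025485)
(x_4, y_4) = (85292·2481903468612476 + 247·5427·157919736025485, 85292·157919736025485 + 5427·2481903468612476) = (423373021275241155457, 26938580249245573872)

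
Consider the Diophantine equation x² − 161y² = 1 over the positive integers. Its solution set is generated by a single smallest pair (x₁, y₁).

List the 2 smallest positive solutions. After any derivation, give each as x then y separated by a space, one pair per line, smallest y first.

11775 928
277301249 21854400

√161 → a₀=12, period (1,2,4,1,2,1,4,2,1,24); ℓ=10 even so k=9
a_0=12:  p_0=12·1+0=12,  q_0=12·0+1=1
…
a_2=2:  p_2=2·13+12=38,  q_2=2·1+1=3
a_3=4:  p_3=4·38+13=165,  q_3=4·3+1=13
a_4=1:  p_4=1·165+38=203,  q_4=1·13+3=16
…
a_8=2:  p_8=2·3667+774=8108,  q_8=2·289+61=639
a_9=1:  p_9=1·8108+3667=11775,  q_9=1·639+289=928
→ (11775, 928).  Check: 11775²=138650625, 161·928²=138650624, difference 1.
(11775+928√161)^2 = 277301249 + 21854400√161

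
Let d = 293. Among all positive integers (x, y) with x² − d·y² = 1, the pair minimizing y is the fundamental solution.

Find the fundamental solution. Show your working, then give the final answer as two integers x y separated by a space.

12320649 719780

d=293: √d = [17; 8,1,1,8,34] (ℓ=5, odd), read p_9/q_9
i=0: a=17 ⇒ p=17, q=1
…
i=2: a=1 ⇒ p=154, q=9
i=3: a=1 ⇒ p=291, q=17
…
i=5: a=34 ⇒ p=84679, q=4947
i=6: a=8 ⇒ p=679914, q=39721
i=7: a=1 ⇒ p=764593, q=44668
i=8: a=1 ⇒ p=1444507, q=84389
i=9: a=8 ⇒ p=12320649, q=719780
fundamental: x₁=12320649, y₁=719780  (since 151798391781201 − 293·518083248400 = 1)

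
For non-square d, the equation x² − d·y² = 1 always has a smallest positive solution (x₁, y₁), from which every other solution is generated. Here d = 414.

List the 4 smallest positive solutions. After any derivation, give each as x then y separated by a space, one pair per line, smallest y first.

d=414: √d = [20; 2,1,7,2,7,1,2,40] (ℓ=8, even), read p_7/q_7
a_0=20:  p_0=20·1+0=20,  q_0=20·0+1=1
…
a_6=1:  p_6=1·7447+997=8444,  q_6=1·366+49=415
a_7=2:  p_7=2·8444+7447=24335,  q_7=2·415+366=1196
(x₁, y₁) = (24335, 1196);  24335² − 414·1196² = 1 ✓
(x_2, y_2) = (24335·24335 + 414·1196·1196, 24335·1196 + 1196·24335) = (1184384449, 58209320)
(x_3, y_3) = (24335·1184384449 + 414·1196·58209320, 24335·58209320 + 1196·1184384449) = (57643991108495, 2833047603204)
(x_4, y_4) = (24335·57643991108495 + 414·1196·2833047603204, 24335·2833047603204 + 1196·57643991108495) = (2805533046066067201, 137884426789729360)

24335 1196
1184384449 58209320
57643991108495 2833047603204
2805533046066067201 137884426789729360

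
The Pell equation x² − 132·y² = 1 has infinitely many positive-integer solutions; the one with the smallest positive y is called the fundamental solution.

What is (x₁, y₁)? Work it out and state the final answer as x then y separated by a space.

[11; 2,22] for √132; ℓ=2 ⇒ convergent index 1
i=0: a=11 ⇒ p=11, q=1
i=1: a=2 ⇒ p=23, q=2
fundamental: x₁=23, y₁=2  (since 529 − 132·4 = 1)

23 2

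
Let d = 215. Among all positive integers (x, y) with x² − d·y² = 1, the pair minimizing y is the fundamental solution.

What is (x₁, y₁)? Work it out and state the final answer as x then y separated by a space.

d=215: √d = [14; 1,1,1,28] (ℓ=4, even), read p_3/q_3
a_0=14:  p_0=14·1+0=14,  q_0=14·0+1=1
a_1=1:  p_1=1·14+1=15,  q_1=1·1+0=1
a_2=1:  p_2=1·15+14=29,  q_2=1·1+1=2
a_3=1:  p_3=1·29+15=44,  q_3=1·2+1=3
fundamental: x₁=44, y₁=3  (since 1936 − 215·9 = 1)

44 3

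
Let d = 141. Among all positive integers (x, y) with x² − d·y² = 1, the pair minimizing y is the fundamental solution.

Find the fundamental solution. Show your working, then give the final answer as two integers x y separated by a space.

[11; 1,6,1,22] for √141; ℓ=4 ⇒ convergent index 3
k=0  a_k=11  p_k/q_k = 11/1
k=1  a_k=1  p_k/q_k = 12/1
k=2  a_k=6  p_k/q_k = 83/7
k=3  a_k=1  p_k/q_k = 95/8
fundamental: x₁=95, y₁=8  (since 9025 − 141·64 = 1)

95 8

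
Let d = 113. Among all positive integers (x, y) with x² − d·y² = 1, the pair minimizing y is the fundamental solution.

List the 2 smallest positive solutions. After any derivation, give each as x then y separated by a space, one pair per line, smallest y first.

1204353 113296
2900932297217 272896754976

√113 → a₀=10, period (1,1,1,2,2,1,1,1,20); ℓ=9 odd so k=17
k=0  a_k=10  p_k/q_k = 10/1
…
k=7  a_k=1  p_k/q_k = 489/46
…
k=12  a_k=1  p_k/q_k = 49579/4664
…
k=16  a_k=1  p_k/q_k = 758918/71393
k=17  a_k=1  p_k/q_k = 1204353/113296
(x₁, y₁) = (1204353, 113296);  1204353² − 113·113296² = 1 ✓
(1204353+113296√113)^2 = 2900932297217 + 272896754976√113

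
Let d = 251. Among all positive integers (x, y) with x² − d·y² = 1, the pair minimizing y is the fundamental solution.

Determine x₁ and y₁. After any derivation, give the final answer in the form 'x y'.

d=251: √d = [15; 1,5,2,1,2,…,5,1,30] (ℓ=14, even), read p_13/q_13
i=0: a=15 ⇒ p=15, q=1
i=1: a=1 ⇒ p=16, q=1
i=2: a=5 ⇒ p=95, q=6
…
i=5: a=2 ⇒ p=808, q=51
i=6: a=2 ⇒ p=1917, q=121
i=7: a=15 ⇒ p=29563, q=1866
i=8: a=2 ⇒ p=61043, q=3853
i=9: a=2 ⇒ p=151649, q=9572
…
i=12: a=5 ⇒ p=3097857, q=195535
i=13: a=1 ⇒ p=3674890, q=231957
fundamental: x₁=3674890, y₁=231957  (since 13504816512100 − 251·53804049849 = 1)

3674890 231957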